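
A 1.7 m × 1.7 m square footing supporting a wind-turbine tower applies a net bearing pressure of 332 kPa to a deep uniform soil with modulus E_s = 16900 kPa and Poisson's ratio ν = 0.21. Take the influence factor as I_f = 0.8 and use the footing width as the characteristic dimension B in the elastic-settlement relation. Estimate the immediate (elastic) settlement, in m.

S_e ≈ 0.0255 m

Immediate (elastic) settlement: S_e = q·B·(1−ν²)/E_s · I_f.
S_e = 332 × 1.7 × (1 − 0.21²) / 16900 × 0.8
    = 332 × 1.7 × 0.9559 / 16900 × 0.8
    = 0.02554 m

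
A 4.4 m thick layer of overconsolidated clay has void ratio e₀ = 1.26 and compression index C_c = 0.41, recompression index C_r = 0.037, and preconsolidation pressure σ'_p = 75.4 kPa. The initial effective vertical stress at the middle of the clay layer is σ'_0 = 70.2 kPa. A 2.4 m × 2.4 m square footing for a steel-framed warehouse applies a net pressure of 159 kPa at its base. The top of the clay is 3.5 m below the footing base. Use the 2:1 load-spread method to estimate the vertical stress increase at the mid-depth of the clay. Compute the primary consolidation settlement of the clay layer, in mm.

Mid-depth of clay below the footing base: z = 3.5 + 4.4/2 = 5.7 m.
Stress increase at mid-clay by the 2:1 spreading method:
Δσ = qBL/((B+z)(L+z)) = 159×2.4×2.4/((2.4+5.7)(2.4+5.7)) = 13.959 kPa
Final effective stress: σ'_f = 70.2 + 13.959 = 84.159 kPa.
σ'_f = 84.159 > σ'_p = 75.4 kPa, so the stress path crosses the preconsolidation pressure — recompression up to σ'_p, then virgin compression beyond:
S_c = H/(1+e₀)·[C_r·log₁₀(σ'_p/σ'_0) + C_c·log₁₀(σ'_f/σ'_p)]
    = 4.4/2.26 × [0.037×log₁₀(75.4/70.2) + 0.41×log₁₀(84.159/75.4)]
    = 1.9469 × [0.0011483 + 0.019569] = 0.04033 m

S_c ≈ 40.3 mm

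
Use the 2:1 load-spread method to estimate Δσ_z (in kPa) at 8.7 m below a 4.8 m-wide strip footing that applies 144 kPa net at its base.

Δσ_z ≈ 51.2 kPa

By the 2:1 method the load spreads at 1 horizontal : 2 vertical, so at depth z the loaded area has grown by z in each plan dimension:
Δσ = qB/(B+z) = 144×4.8/(4.8+8.7) = 51.2 kPa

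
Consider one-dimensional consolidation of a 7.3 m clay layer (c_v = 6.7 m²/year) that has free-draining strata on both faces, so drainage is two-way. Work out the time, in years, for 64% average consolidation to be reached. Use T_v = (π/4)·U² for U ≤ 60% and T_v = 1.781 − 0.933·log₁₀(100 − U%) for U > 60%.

Drainage path length: H_d = H/2 = 3.65 m (double drainage).
U > 60%: T_v = 1.781 − 0.933·log₁₀(100 − 64) = 0.32897.
t = T_v·H_d²/c_v = 0.32897×3.65²/6.7 = 0.6541 years.

t ≈ 0.654 years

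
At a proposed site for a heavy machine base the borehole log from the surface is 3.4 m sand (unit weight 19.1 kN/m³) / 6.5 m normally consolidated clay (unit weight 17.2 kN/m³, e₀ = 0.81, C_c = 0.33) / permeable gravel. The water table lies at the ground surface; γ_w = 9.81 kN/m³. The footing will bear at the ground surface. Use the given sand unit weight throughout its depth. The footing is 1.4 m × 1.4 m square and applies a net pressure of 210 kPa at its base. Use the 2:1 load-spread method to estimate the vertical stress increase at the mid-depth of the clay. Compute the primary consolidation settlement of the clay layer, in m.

Mid-depth of clay below the ground surface: z = 3.4 + 6.5/2 = 6.65 m.
Total vertical stress at mid-clay: σ_v = 19.1×3.4 + 17.2×3.25 = 120.84 kPa.
Pore pressure: u = 9.81×(6.65 − 0) = 65.237 kPa.
Initial effective stress: σ'_0 = σ_v − u = 120.84 − 65.237 = 55.603 kPa.
Stress increase at mid-clay by the 2:1 spreading method:
Δσ = qBL/((B+z)(L+z)) = 210×1.4×1.4/((1.4+6.65)(1.4+6.65)) = 6.3516 kPa
Final effective stress: σ'_f = σ'_0 + Δσ = 55.603 + 6.3516 = 61.955 kPa.
Normally consolidated clay, so the full stress increment lies on the virgin compression line:
S_c = C_c·H/(1+e₀)·log₁₀(σ'_f/σ'_0) = 0.33×6.5/(1+0.81)×log₁₀(61.955/55.603)
    = 1.1851 × 0.046978 = 0.05567 m

S_c ≈ 0.0557 m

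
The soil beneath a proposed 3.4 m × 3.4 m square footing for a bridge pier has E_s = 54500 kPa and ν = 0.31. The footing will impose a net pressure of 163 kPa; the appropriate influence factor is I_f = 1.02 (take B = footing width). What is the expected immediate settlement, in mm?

Immediate (elastic) settlement: S_e = q·B·(1−ν²)/E_s · I_f.
S_e = 163 × 3.4 × (1 − 0.31²) / 54500 × 1.02
    = 163 × 3.4 × 0.9039 / 54500 × 1.02
    = 0.009375 m = 9.375 mm

S_e ≈ 9.38 mm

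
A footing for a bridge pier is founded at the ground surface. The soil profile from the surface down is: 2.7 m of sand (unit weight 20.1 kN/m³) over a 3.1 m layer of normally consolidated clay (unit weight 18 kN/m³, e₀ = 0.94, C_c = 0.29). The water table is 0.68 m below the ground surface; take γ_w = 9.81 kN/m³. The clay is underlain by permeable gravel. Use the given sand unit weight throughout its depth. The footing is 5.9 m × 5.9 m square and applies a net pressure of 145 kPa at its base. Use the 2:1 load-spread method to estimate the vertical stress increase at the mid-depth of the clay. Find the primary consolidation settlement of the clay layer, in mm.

S_c ≈ 143 mm

Mid-depth of clay below the ground surface: z = 2.7 + 3.1/2 = 4.25 m.
Total vertical stress at mid-clay: σ_v = 20.1×2.7 + 18×1.55 = 82.17 kPa.
Pore pressure: u = 9.81×(4.25 − 0.68) = 35.022 kPa.
Initial effective stress: σ'_0 = σ_v − u = 82.17 − 35.022 = 47.148 kPa.
Stress increase at mid-clay by the 2:1 spreading method:
Δσ = qBL/((B+z)(L+z)) = 145×5.9×5.9/((5.9+4.25)(5.9+4.25)) = 48.994 kPa
Final effective stress: σ'_f = σ'_0 + Δσ = 47.148 + 48.994 = 96.142 kPa.
Normally consolidated clay, so the full stress increment lies on the virgin compression line:
S_c = C_c·H/(1+e₀)·log₁₀(σ'_f/σ'_0) = 0.29×3.1/(1+0.94)×log₁₀(96.142/47.148)
    = 0.4634 × 0.30945 = 0.1434 m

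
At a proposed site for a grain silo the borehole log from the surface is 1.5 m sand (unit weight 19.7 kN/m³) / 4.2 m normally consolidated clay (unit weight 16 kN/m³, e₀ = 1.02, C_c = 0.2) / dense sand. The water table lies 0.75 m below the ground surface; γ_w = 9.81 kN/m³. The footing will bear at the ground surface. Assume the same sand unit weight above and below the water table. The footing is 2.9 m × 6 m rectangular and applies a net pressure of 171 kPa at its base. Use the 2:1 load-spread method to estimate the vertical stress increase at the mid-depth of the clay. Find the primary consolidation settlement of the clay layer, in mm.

S_c ≈ 155 mm

Mid-depth of clay below the ground surface: z = 1.5 + 4.2/2 = 3.6 m.
Total vertical stress at mid-clay: σ_v = 19.7×1.5 + 16×2.1 = 63.15 kPa.
Pore pressure: u = 9.81×(3.6 − 0.75) = 27.959 kPa.
Initial effective stress: σ'_0 = σ_v − u = 63.15 − 27.959 = 35.191 kPa.
Stress increase at mid-clay by the 2:1 spreading method:
Δσ = qBL/((B+z)(L+z)) = 171×2.9×6/((2.9+3.6)(6+3.6)) = 47.683 kPa
Final effective stress: σ'_f = σ'_0 + Δσ = 35.191 + 47.683 = 82.874 kPa.
Normally consolidated clay, so the full stress increment lies on the virgin compression line:
S_c = C_c·H/(1+e₀)·log₁₀(σ'_f/σ'_0) = 0.2×4.2/(1+1.02)×log₁₀(82.874/35.191)
    = 0.41584 × 0.37199 = 0.1547 m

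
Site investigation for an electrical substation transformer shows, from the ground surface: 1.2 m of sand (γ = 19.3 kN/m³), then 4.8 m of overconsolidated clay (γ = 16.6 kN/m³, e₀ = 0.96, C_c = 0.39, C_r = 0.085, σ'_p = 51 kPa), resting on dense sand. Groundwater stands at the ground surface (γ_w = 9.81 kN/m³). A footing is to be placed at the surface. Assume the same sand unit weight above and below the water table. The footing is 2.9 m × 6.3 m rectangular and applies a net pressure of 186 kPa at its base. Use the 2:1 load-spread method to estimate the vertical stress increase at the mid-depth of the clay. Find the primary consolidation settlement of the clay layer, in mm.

S_c ≈ 245 mm

Mid-depth of clay below the ground surface: z = 1.2 + 4.8/2 = 3.6 m.
Total vertical stress at mid-clay: σ_v = 19.3×1.2 + 16.6×2.4 = 63 kPa.
Pore pressure: u = 9.81×(3.6 − 0) = 35.316 kPa.
Initial effective stress: σ'_0 = σ_v − u = 63 − 35.316 = 27.684 kPa.
Stress increase at mid-clay by the 2:1 spreading method:
Δσ = qBL/((B+z)(L+z)) = 186×2.9×6.3/((2.9+3.6)(6.3+3.6)) = 52.808 kPa
Final effective stress: σ'_f = 27.684 + 52.808 = 80.492 kPa.
σ'_f = 80.492 > σ'_p = 51 kPa, so the stress path crosses the preconsolidation pressure — recompression up to σ'_p, then virgin compression beyond:
S_c = H/(1+e₀)·[C_r·log₁₀(σ'_p/σ'_0) + C_c·log₁₀(σ'_f/σ'_p)]
    = 4.8/1.96 × [0.085×log₁₀(51/27.684) + 0.39×log₁₀(80.492/51)]
    = 2.449 × [0.022554 + 0.077291] = 0.2445 m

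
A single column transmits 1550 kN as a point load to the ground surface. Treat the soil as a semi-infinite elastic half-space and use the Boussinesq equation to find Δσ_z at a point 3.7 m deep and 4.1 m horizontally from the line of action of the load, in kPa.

Δσ_z ≈ 7.3 kPa

Boussinesq vertical stress below a point load on an elastic half-space:
Δσ_z = 3P/(2πz²) · [1 + (r/z)²]^(−5/2)
r/z = 4.1/3.7 = 1.1081; [1+(r/z)²]^(−5/2) = 0.13498.
Δσ_z = 3×1550/(2π×3.7²) × 0.13498 = 54.059 × 0.13498 = 7.297 kPa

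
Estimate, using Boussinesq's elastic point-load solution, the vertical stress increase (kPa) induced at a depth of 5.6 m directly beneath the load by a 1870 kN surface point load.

Boussinesq vertical stress below a point load on an elastic half-space:
Δσ_z = 3P/(2πz²) · [1 + (r/z)²]^(−5/2)
r/z = 0/5.6 = 0; [1+(r/z)²]^(−5/2) = 1.
Δσ_z = 3×1870/(2π×5.6²) × 1 = 28.471 × 1 = 28.47 kPa

Δσ_z ≈ 28.5 kPa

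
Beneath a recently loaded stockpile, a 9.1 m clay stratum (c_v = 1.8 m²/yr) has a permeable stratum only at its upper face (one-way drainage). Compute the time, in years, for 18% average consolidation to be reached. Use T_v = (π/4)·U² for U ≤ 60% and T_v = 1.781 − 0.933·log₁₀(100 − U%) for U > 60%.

Drainage path length: H_d = H = 9.1 m (single drainage).
U ≤ 60%: T_v = (π/4)·U² = (π/4)×0.18² = 0.025447.
t = T_v·H_d²/c_v = 0.025447×9.1²/1.8 = 1.171 years.

t ≈ 1.17 years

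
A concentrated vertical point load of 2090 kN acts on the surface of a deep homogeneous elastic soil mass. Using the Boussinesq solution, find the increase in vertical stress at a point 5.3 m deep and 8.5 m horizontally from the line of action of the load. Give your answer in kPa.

Δσ_z ≈ 1.47 kPa

Boussinesq vertical stress below a point load on an elastic half-space:
Δσ_z = 3P/(2πz²) · [1 + (r/z)²]^(−5/2)
r/z = 8.5/5.3 = 1.6038; [1+(r/z)²]^(−5/2) = 0.041466.
Δσ_z = 3×2090/(2π×5.3²) × 0.041466 = 35.525 × 0.041466 = 1.473 kPa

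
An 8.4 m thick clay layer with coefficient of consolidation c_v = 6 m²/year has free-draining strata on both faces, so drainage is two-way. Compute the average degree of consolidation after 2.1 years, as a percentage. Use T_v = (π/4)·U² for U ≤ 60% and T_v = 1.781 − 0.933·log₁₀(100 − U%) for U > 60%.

Drainage path length: H_d = H/2 = 4.2 m (double drainage).
T_v = c_v·t/H_d² = 6×2.1/4.2² = 0.71429.
T_v = 0.71429 corresponds to the U > 60% branch:
U = 1 − 10^((1.781 − T_v)/0.933)/100 = 0.8609

U ≈ 86.1 %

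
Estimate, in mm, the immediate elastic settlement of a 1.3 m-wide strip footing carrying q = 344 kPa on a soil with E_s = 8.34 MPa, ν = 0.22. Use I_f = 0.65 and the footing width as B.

S_e ≈ 33.2 mm

Immediate (elastic) settlement: S_e = q·B·(1−ν²)/E_s · I_f.
E_s = 8.34 MPa = 8340 kPa.
S_e = 344 × 1.3 × (1 − 0.22²) / 8340 × 0.65
    = 344 × 1.3 × 0.9516 / 8340 × 0.65
    = 0.03317 m = 33.17 mm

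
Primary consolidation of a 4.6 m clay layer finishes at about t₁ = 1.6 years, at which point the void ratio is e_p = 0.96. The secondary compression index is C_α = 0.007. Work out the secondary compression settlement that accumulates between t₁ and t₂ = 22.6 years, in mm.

Secondary compression: S_s = C_α·H/(1+e_p)·log₁₀(t₂/t₁)
S_s = 0.007×4.6/(1+0.96)×log₁₀(22.6/1.6)
    = 0.01643 × 1.15 = 0.01889 m

S_s ≈ 18.9 mm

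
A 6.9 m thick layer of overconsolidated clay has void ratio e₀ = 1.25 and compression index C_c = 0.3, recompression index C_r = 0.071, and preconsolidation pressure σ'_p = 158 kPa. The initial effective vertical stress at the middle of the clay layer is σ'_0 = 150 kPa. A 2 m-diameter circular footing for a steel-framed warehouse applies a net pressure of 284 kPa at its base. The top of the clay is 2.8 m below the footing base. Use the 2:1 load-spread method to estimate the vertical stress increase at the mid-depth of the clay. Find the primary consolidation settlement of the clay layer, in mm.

Mid-depth of clay below the footing base: z = 2.8 + 6.9/2 = 6.25 m.
Stress increase at mid-clay by the 2:1 spreading method:
Δσ ≈ qD²/(D+z)² = 284×2²/(2+6.25)² = 16.691 kPa
Final effective stress: σ'_f = 150 + 16.691 = 166.69 kPa.
σ'_f = 166.69 > σ'_p = 158 kPa, so the stress path crosses the preconsolidation pressure — recompression up to σ'_p, then virgin compression beyond:
S_c = H/(1+e₀)·[C_r·log₁₀(σ'_p/σ'_0) + C_c·log₁₀(σ'_f/σ'_p)]
    = 6.9/2.25 × [0.071×log₁₀(158/150) + 0.3×log₁₀(166.69/158)]
    = 3.0667 × [0.0016022 + 0.0069757] = 0.02631 m

S_c ≈ 26.3 mm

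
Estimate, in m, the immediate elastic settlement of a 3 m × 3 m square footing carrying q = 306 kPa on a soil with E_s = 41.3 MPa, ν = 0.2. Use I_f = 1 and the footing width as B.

Immediate (elastic) settlement: S_e = q·B·(1−ν²)/E_s · I_f.
E_s = 41.3 MPa = 41300 kPa.
S_e = 306 × 3 × (1 − 0.2²) / 41300 × 1
    = 306 × 3 × 0.96 / 41300 × 1
    = 0.02134 m

S_e ≈ 0.0213 m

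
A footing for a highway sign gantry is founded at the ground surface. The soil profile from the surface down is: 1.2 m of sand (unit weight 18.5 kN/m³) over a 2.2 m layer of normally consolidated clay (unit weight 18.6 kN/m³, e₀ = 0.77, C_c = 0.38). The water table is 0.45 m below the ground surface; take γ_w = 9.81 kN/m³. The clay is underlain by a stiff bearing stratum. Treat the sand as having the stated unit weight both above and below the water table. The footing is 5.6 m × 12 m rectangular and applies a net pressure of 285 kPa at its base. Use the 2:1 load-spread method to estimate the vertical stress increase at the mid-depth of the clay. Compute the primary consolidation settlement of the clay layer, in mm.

S_c ≈ 424 mm

Mid-depth of clay below the ground surface: z = 1.2 + 2.2/2 = 2.3 m.
Total vertical stress at mid-clay: σ_v = 18.5×1.2 + 18.6×1.1 = 42.66 kPa.
Pore pressure: u = 9.81×(2.3 − 0.45) = 18.149 kPa.
Initial effective stress: σ'_0 = σ_v − u = 42.66 − 18.149 = 24.511 kPa.
Stress increase at mid-clay by the 2:1 spreading method:
Δσ = qBL/((B+z)(L+z)) = 285×5.6×12/((5.6+2.3)(12+2.3)) = 169.53 kPa
Final effective stress: σ'_f = σ'_0 + Δσ = 24.511 + 169.53 = 194.04 kPa.
Normally consolidated clay, so the full stress increment lies on the virgin compression line:
S_c = C_c·H/(1+e₀)·log₁₀(σ'_f/σ'_0) = 0.38×2.2/(1+0.77)×log₁₀(194.04/24.511)
    = 0.47232 × 0.89853 = 0.4244 m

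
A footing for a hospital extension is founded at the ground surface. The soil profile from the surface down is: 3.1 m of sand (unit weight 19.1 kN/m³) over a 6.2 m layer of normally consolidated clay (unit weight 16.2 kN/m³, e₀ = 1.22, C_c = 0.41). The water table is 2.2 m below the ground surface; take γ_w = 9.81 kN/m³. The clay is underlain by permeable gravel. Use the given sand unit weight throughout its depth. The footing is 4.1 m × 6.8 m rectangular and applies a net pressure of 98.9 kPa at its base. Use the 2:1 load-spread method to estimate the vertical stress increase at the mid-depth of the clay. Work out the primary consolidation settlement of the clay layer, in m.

Mid-depth of clay below the ground surface: z = 3.1 + 6.2/2 = 6.2 m.
Total vertical stress at mid-clay: σ_v = 19.1×3.1 + 16.2×3.1 = 109.43 kPa.
Pore pressure: u = 9.81×(6.2 − 2.2) = 39.24 kPa.
Initial effective stress: σ'_0 = σ_v − u = 109.43 − 39.24 = 70.19 kPa.
Stress increase at mid-clay by the 2:1 spreading method:
Δσ = qBL/((B+z)(L+z)) = 98.9×4.1×6.8/((4.1+6.2)(6.8+6.2)) = 20.592 kPa
Final effective stress: σ'_f = σ'_0 + Δσ = 70.19 + 20.592 = 90.782 kPa.
Normally consolidated clay, so the full stress increment lies on the virgin compression line:
S_c = C_c·H/(1+e₀)·log₁₀(σ'_f/σ'_0) = 0.41×6.2/(1+1.22)×log₁₀(90.782/70.19)
    = 1.145 × 0.11172 = 0.1279 m

S_c ≈ 0.128 m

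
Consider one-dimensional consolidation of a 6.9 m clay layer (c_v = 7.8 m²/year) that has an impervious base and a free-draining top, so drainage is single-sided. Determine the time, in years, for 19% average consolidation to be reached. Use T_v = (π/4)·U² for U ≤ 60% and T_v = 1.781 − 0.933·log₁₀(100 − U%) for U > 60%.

t ≈ 0.173 years

Drainage path length: H_d = H = 6.9 m (single drainage).
U ≤ 60%: T_v = (π/4)·U² = (π/4)×0.19² = 0.028353.
t = T_v·H_d²/c_v = 0.028353×6.9²/7.8 = 0.1731 years.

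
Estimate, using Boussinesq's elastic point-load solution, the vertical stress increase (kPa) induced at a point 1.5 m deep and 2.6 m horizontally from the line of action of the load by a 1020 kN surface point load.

Δσ_z ≈ 6.75 kPa

Boussinesq vertical stress below a point load on an elastic half-space:
Δσ_z = 3P/(2πz²) · [1 + (r/z)²]^(−5/2)
r/z = 2.6/1.5 = 1.7333; [1+(r/z)²]^(−5/2) = 0.031163.
Δσ_z = 3×1020/(2π×1.5²) × 0.031163 = 216.45 × 0.031163 = 6.745 kPa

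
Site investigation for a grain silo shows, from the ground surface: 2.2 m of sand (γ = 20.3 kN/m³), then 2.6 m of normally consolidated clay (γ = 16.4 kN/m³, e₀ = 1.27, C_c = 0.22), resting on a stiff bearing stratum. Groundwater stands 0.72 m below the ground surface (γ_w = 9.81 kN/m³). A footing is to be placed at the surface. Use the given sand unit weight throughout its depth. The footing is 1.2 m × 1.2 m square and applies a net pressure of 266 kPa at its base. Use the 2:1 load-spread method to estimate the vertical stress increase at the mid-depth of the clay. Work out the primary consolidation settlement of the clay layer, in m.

Mid-depth of clay below the ground surface: z = 2.2 + 2.6/2 = 3.5 m.
Total vertical stress at mid-clay: σ_v = 20.3×2.2 + 16.4×1.3 = 65.98 kPa.
Pore pressure: u = 9.81×(3.5 − 0.72) = 27.272 kPa.
Initial effective stress: σ'_0 = σ_v − u = 65.98 − 27.272 = 38.708 kPa.
Stress increase at mid-clay by the 2:1 spreading method:
Δσ = qBL/((B+z)(L+z)) = 266×1.2×1.2/((1.2+3.5)(1.2+3.5)) = 17.34 kPa
Final effective stress: σ'_f = σ'_0 + Δσ = 38.708 + 17.34 = 56.048 kPa.
Normally consolidated clay, so the full stress increment lies on the virgin compression line:
S_c = C_c·H/(1+e₀)·log₁₀(σ'_f/σ'_0) = 0.22×2.6/(1+1.27)×log₁₀(56.048/38.708)
    = 0.25198 × 0.16076 = 0.04051 m

S_c ≈ 0.0405 m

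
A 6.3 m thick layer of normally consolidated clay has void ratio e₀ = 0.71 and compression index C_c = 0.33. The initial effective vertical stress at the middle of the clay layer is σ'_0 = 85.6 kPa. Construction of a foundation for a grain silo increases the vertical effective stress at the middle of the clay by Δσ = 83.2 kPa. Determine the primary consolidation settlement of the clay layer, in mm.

Final effective stress: σ'_f = σ'_0 + Δσ = 85.6 + 83.2 = 168.8 kPa.
Normally consolidated clay, so the full stress increment lies on the virgin compression line:
S_c = C_c·H/(1+e₀)·log₁₀(σ'_f/σ'_0) = 0.33×6.3/(1+0.71)×log₁₀(168.8/85.6)
    = 1.2158 × 0.2949 = 0.3585 m

S_c ≈ 359 mm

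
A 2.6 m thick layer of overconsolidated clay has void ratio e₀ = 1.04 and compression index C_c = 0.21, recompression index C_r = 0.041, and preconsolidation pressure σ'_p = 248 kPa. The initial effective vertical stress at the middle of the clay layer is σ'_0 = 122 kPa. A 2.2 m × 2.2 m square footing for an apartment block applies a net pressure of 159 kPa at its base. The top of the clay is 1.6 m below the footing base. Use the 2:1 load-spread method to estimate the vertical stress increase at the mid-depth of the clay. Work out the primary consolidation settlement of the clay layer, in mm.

Mid-depth of clay below the footing base: z = 1.6 + 2.6/2 = 2.9 m.
Stress increase at mid-clay by the 2:1 spreading method:
Δσ = qBL/((B+z)(L+z)) = 159×2.2×2.2/((2.2+2.9)(2.2+2.9)) = 29.587 kPa
Final effective stress: σ'_f = 122 + 29.587 = 151.59 kPa.
σ'_f = 151.59 ≤ σ'_p = 248 kPa, so the clay remains overconsolidated and only the recompression index applies:
S_c = C_r·H/(1+e₀)·log₁₀(σ'_f/σ'_0) = 0.041×2.6/2.04×log₁₀(151.59/122)
    = 0.052255 × 0.094311 = 0.004928 m

S_c ≈ 4.93 mm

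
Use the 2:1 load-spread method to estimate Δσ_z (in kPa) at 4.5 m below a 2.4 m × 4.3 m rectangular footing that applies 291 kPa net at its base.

By the 2:1 method the load spreads at 1 horizontal : 2 vertical, so at depth z the loaded area has grown by z in each plan dimension:
Δσ = qBL/((B+z)(L+z)) = 291×2.4×4.3/((2.4+4.5)(4.3+4.5)) = 49.458 kPa

Δσ_z ≈ 49.5 kPa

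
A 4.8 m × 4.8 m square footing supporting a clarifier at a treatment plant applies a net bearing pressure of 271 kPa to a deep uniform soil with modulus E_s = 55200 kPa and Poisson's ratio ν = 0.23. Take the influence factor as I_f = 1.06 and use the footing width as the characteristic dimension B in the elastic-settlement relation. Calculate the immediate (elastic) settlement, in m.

S_e ≈ 0.0237 m

Immediate (elastic) settlement: S_e = q·B·(1−ν²)/E_s · I_f.
S_e = 271 × 4.8 × (1 − 0.23²) / 55200 × 1.06
    = 271 × 4.8 × 0.9471 / 55200 × 1.06
    = 0.02366 m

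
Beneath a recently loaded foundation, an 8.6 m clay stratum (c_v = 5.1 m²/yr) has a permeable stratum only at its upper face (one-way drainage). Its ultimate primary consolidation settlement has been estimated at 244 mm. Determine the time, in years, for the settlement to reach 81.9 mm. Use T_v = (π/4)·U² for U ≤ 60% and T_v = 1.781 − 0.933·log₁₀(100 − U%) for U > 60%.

t ≈ 1.28 years

Drainage path length: H_d = H = 8.6 m (single drainage).
U = S(t)/S_ult = 81.9/244 = 0.3357.
U ≤ 60%: T_v = (π/4)·U² = (π/4)×0.33566² = 0.088487.
t = T_v·H_d²/c_v = 0.088487×8.6²/5.1 = 1.283 years.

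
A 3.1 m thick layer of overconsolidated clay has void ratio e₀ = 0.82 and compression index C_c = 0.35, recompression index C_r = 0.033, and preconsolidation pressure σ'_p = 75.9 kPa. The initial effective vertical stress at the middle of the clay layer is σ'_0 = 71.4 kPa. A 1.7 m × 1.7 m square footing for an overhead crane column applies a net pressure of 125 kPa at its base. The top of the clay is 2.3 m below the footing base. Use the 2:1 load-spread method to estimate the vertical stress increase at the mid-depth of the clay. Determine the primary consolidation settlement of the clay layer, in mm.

Mid-depth of clay below the footing base: z = 2.3 + 3.1/2 = 3.85 m.
Stress increase at mid-clay by the 2:1 spreading method:
Δσ = qBL/((B+z)(L+z)) = 125×1.7×1.7/((1.7+3.85)(1.7+3.85)) = 11.728 kPa
Final effective stress: σ'_f = 71.4 + 11.728 = 83.128 kPa.
σ'_f = 83.128 > σ'_p = 75.9 kPa, so the stress path crosses the preconsolidation pressure — recompression up to σ'_p, then virgin compression beyond:
S_c = H/(1+e₀)·[C_r·log₁₀(σ'_p/σ'_0) + C_c·log₁₀(σ'_f/σ'_p)]
    = 3.1/1.82 × [0.033×log₁₀(75.9/71.4) + 0.35×log₁₀(83.128/75.9)]
    = 1.7033 × [0.00087594 + 0.013827] = 0.02504 m

S_c ≈ 25 mm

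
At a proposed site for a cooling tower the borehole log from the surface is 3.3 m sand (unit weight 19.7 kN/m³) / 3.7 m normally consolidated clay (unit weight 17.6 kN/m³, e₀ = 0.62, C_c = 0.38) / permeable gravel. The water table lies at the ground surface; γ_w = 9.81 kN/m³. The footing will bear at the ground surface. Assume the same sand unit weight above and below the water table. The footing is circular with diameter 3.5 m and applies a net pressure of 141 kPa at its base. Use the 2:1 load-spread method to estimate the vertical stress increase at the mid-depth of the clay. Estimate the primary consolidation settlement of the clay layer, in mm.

S_c ≈ 150 mm

Mid-depth of clay below the ground surface: z = 3.3 + 3.7/2 = 5.15 m.
Total vertical stress at mid-clay: σ_v = 19.7×3.3 + 17.6×1.85 = 97.57 kPa.
Pore pressure: u = 9.81×(5.15 − 0) = 50.522 kPa.
Initial effective stress: σ'_0 = σ_v − u = 97.57 − 50.522 = 47.048 kPa.
Stress increase at mid-clay by the 2:1 spreading method:
Δσ ≈ qD²/(D+z)² = 141×3.5²/(3.5+5.15)² = 23.085 kPa
Final effective stress: σ'_f = σ'_0 + Δσ = 47.048 + 23.085 = 70.133 kPa.
Normally consolidated clay, so the full stress increment lies on the virgin compression line:
S_c = C_c·H/(1+e₀)·log₁₀(σ'_f/σ'_0) = 0.38×3.7/(1+0.62)×log₁₀(70.133/47.048)
    = 0.8679 × 0.17338 = 0.1505 m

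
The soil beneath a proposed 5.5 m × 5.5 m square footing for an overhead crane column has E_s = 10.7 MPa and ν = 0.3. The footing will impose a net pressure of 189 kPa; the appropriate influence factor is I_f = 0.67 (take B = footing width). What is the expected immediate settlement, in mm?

S_e ≈ 59.2 mm

Immediate (elastic) settlement: S_e = q·B·(1−ν²)/E_s · I_f.
E_s = 10.7 MPa = 10700 kPa.
S_e = 189 × 5.5 × (1 − 0.3²) / 10700 × 0.67
    = 189 × 5.5 × 0.91 / 10700 × 0.67
    = 0.05923 m = 59.23 mm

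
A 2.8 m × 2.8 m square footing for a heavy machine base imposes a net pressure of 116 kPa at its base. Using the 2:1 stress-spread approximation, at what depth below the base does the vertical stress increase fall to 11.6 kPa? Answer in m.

z ≈ 6.05 m

2:1 spreading — at depth z the loaded area has grown by z in each plan dimension:
qB²/(B+z)² = Δσ_z ⇒ z = B(√(q/Δσ_z) − 1) = 2.8×(√(116/11.6) − 1) = 6.054 m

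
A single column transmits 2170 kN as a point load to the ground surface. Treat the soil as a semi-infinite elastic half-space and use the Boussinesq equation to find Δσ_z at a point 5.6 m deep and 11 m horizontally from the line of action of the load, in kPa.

Boussinesq vertical stress below a point load on an elastic half-space:
Δσ_z = 3P/(2πz²) · [1 + (r/z)²]^(−5/2)
r/z = 11/5.6 = 1.9643; [1+(r/z)²]^(−5/2) = 0.01922.
Δσ_z = 3×2170/(2π×5.6²) × 0.01922 = 33.039 × 0.01922 = 0.635 kPa

Δσ_z ≈ 0.635 kPa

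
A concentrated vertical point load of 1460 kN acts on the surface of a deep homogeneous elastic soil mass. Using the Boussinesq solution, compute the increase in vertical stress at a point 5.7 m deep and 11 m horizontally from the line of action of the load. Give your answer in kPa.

Δσ_z ≈ 0.442 kPa

Boussinesq vertical stress below a point load on an elastic half-space:
Δσ_z = 3P/(2πz²) · [1 + (r/z)²]^(−5/2)
r/z = 11/5.7 = 1.9298; [1+(r/z)²]^(−5/2) = 0.020615.
Δσ_z = 3×1460/(2π×5.7²) × 0.020615 = 21.456 × 0.020615 = 0.4423 kPa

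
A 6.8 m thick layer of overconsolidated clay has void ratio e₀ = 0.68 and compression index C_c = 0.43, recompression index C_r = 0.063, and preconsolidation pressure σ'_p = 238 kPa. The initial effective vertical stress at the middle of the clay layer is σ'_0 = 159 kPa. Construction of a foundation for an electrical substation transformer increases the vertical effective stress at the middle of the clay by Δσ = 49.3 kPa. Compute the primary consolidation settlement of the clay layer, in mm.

S_c ≈ 29.9 mm

Final effective stress: σ'_f = 159 + 49.3 = 208.3 kPa.
σ'_f = 208.3 ≤ σ'_p = 238 kPa, so the clay remains overconsolidated and only the recompression index applies:
S_c = C_r·H/(1+e₀)·log₁₀(σ'_f/σ'_0) = 0.063×6.8/1.68×log₁₀(208.3/159)
    = 0.255 × 0.11729 = 0.02991 m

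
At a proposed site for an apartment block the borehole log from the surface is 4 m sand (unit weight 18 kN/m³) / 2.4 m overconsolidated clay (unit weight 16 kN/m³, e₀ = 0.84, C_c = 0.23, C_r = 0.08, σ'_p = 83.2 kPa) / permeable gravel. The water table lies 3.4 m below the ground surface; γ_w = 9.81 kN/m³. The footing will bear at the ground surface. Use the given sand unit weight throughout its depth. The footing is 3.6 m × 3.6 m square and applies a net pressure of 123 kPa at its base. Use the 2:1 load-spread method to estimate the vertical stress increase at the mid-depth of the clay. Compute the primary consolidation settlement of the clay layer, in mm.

Mid-depth of clay below the ground surface: z = 4 + 2.4/2 = 5.2 m.
Total vertical stress at mid-clay: σ_v = 18×4 + 16×1.2 = 91.2 kPa.
Pore pressure: u = 9.81×(5.2 − 3.4) = 17.658 kPa.
Initial effective stress: σ'_0 = σ_v − u = 91.2 − 17.658 = 73.542 kPa.
Stress increase at mid-clay by the 2:1 spreading method:
Δσ = qBL/((B+z)(L+z)) = 123×3.6×3.6/((3.6+5.2)(3.6+5.2)) = 20.585 kPa
Final effective stress: σ'_f = 73.542 + 20.585 = 94.127 kPa.
σ'_f = 94.127 > σ'_p = 83.2 kPa, so the stress path crosses the preconsolidation pressure — recompression up to σ'_p, then virgin compression beyond:
S_c = H/(1+e₀)·[C_r·log₁₀(σ'_p/σ'_0) + C_c·log₁₀(σ'_f/σ'_p)]
    = 2.4/1.84 × [0.08×log₁₀(83.2/73.542) + 0.23×log₁₀(94.127/83.2)]
    = 1.3043 × [0.004287 + 0.012326] = 0.02167 m

S_c ≈ 21.7 mm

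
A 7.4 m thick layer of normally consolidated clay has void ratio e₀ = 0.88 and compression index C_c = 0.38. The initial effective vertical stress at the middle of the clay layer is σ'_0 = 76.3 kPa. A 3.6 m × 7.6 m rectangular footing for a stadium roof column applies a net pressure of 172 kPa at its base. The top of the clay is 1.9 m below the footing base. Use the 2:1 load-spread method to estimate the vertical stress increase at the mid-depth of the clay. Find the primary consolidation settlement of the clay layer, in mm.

Mid-depth of clay below the footing base: z = 1.9 + 7.4/2 = 5.6 m.
Stress increase at mid-clay by the 2:1 spreading method:
Δσ = qBL/((B+z)(L+z)) = 172×3.6×7.6/((3.6+5.6)(7.6+5.6)) = 38.751 kPa
Final effective stress: σ'_f = σ'_0 + Δσ = 76.3 + 38.751 = 115.05 kPa.
Normally consolidated clay, so the full stress increment lies on the virgin compression line:
S_c = C_c·H/(1+e₀)·log₁₀(σ'_f/σ'_0) = 0.38×7.4/(1+0.88)×log₁₀(115.05/76.3)
    = 1.4957 × 0.17836 = 0.2668 m

S_c ≈ 267 mm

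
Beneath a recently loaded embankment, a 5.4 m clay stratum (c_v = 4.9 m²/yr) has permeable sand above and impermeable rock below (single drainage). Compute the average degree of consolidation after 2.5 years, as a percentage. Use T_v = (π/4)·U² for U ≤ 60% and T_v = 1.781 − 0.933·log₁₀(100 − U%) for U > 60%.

Drainage path length: H_d = H = 5.4 m (single drainage).
T_v = c_v·t/H_d² = 4.9×2.5/5.4² = 0.4201.
T_v = 0.4201 corresponds to the U > 60% branch:
U = 1 − 10^((1.781 − T_v)/0.933)/100 = 0.7125

U ≈ 71.3 %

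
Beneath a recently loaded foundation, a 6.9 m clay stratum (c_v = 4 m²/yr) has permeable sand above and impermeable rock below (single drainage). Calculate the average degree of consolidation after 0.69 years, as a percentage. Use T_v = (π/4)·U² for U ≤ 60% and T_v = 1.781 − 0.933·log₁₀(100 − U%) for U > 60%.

Drainage path length: H_d = H = 6.9 m (single drainage).
T_v = c_v·t/H_d² = 4×0.69/6.9² = 0.057971.
T_v = 0.057971 corresponds to the U ≤ 60% branch:
U = √(4T_v/π) = 0.2717

U ≈ 27.2 %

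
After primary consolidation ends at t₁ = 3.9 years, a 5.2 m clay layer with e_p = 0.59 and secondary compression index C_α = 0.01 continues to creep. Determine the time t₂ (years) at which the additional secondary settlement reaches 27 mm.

S_s = C_α·H/(1+e_p)·log₁₀(t₂/t₁) ⇒ log₁₀(t₂/t₁) = S_s·(1+e_p)/(C_α·H).
log₁₀(t₂/t₁) = 0.027 × (1+0.59) / (0.01×5.2) = 0.8256
t₂ = t₁ × 10^0.8256 = 3.9 × 6.692 = 26.1 years

t₂ ≈ 26.1 years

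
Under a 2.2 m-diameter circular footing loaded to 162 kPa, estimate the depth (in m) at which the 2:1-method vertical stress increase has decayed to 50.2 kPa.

2:1 spreading — at depth z the loaded area has grown by z in each plan dimension:
qD²/(D+z)² = Δσ_z ⇒ z = D(√(q/Δσ_z) − 1) = 2.2×(√(162/50.2) − 1) = 1.752 m

z ≈ 1.75 m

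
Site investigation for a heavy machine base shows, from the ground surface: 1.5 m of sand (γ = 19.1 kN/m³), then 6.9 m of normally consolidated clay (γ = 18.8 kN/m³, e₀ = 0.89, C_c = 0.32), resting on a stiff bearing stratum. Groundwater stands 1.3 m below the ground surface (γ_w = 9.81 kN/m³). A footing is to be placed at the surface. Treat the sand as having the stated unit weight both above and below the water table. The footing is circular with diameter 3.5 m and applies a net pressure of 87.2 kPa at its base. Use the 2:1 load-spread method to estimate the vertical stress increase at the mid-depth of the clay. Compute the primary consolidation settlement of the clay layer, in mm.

S_c ≈ 117 mm

Mid-depth of clay below the ground surface: z = 1.5 + 6.9/2 = 4.95 m.
Total vertical stress at mid-clay: σ_v = 19.1×1.5 + 18.8×3.45 = 93.51 kPa.
Pore pressure: u = 9.81×(4.95 − 1.3) = 35.806 kPa.
Initial effective stress: σ'_0 = σ_v − u = 93.51 − 35.806 = 57.704 kPa.
Stress increase at mid-clay by the 2:1 spreading method:
Δσ ≈ qD²/(D+z)² = 87.2×3.5²/(3.5+4.95)² = 14.96 kPa
Final effective stress: σ'_f = σ'_0 + Δσ = 57.704 + 14.96 = 72.664 kPa.
Normally consolidated clay, so the full stress increment lies on the virgin compression line:
S_c = C_c·H/(1+e₀)·log₁₀(σ'_f/σ'_0) = 0.32×6.9/(1+0.89)×log₁₀(72.664/57.704)
    = 1.1683 × 0.10011 = 0.117 m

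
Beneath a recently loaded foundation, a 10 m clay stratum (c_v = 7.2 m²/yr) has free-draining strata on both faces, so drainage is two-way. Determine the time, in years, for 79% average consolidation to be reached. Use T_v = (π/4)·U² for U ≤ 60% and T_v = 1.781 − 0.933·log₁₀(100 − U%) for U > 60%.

Drainage path length: H_d = H/2 = 5 m (double drainage).
U > 60%: T_v = 1.781 − 0.933·log₁₀(100 − 79) = 0.54737.
t = T_v·H_d²/c_v = 0.54737×5²/7.2 = 1.901 years.

t ≈ 1.9 years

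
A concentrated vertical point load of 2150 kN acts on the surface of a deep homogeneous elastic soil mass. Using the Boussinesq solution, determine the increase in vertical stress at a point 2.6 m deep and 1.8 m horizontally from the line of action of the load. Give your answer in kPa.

Boussinesq vertical stress below a point load on an elastic half-space:
Δσ_z = 3P/(2πz²) · [1 + (r/z)²]^(−5/2)
r/z = 1.8/2.6 = 0.69231; [1+(r/z)²]^(−5/2) = 0.37572.
Δσ_z = 3×2150/(2π×2.6²) × 0.37572 = 151.86 × 0.37572 = 57.06 kPa

Δσ_z ≈ 57.1 kPa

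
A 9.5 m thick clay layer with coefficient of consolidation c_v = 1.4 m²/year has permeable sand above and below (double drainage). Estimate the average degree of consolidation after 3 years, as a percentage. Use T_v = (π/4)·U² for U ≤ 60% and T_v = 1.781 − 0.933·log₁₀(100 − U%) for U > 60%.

Drainage path length: H_d = H/2 = 4.75 m (double drainage).
T_v = c_v·t/H_d² = 1.4×3/4.75² = 0.18615.
T_v = 0.18615 corresponds to the U ≤ 60% branch:
U = √(4T_v/π) = 0.4868

U ≈ 48.7 %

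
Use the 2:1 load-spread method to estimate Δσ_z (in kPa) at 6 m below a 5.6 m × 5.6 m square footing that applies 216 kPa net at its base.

Δσ_z ≈ 50.3 kPa

By the 2:1 method the load spreads at 1 horizontal : 2 vertical, so at depth z the loaded area has grown by z in each plan dimension:
Δσ = qBL/((B+z)(L+z)) = 216×5.6×5.6/((5.6+6)(5.6+6)) = 50.34 kPa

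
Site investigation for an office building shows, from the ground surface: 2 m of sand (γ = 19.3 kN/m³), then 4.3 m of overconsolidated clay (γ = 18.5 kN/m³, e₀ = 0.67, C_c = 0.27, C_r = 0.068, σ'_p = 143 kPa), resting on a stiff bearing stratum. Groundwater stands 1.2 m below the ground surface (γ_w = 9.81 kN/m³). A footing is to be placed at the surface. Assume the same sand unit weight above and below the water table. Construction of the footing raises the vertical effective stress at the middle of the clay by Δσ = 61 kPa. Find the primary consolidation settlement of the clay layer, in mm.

Mid-depth of clay below the ground surface: z = 2 + 4.3/2 = 4.15 m.
Total vertical stress at mid-clay: σ_v = 19.3×2 + 18.5×2.15 = 78.375 kPa.
Pore pressure: u = 9.81×(4.15 − 1.2) = 28.94 kPa.
Initial effective stress: σ'_0 = σ_v − u = 78.375 − 28.94 = 49.435 kPa.
Final effective stress: σ'_f = 49.435 + 61 = 110.44 kPa.
σ'_f = 110.44 ≤ σ'_p = 143 kPa, so the clay remains overconsolidated and only the recompression index applies:
S_c = C_r·H/(1+e₀)·log₁₀(σ'_f/σ'_0) = 0.068×4.3/1.67×log₁₀(110.44/49.435)
    = 0.17509 × 0.34909 = 0.06112 m

S_c ≈ 61.1 mm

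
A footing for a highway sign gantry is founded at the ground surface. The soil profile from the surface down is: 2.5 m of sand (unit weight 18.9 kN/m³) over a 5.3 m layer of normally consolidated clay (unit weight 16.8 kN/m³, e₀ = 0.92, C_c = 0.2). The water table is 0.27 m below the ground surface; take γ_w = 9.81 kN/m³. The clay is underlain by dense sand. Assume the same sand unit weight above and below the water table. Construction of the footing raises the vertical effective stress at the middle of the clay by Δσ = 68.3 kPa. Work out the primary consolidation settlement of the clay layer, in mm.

Mid-depth of clay below the ground surface: z = 2.5 + 5.3/2 = 5.15 m.
Total vertical stress at mid-clay: σ_v = 18.9×2.5 + 16.8×2.65 = 91.77 kPa.
Pore pressure: u = 9.81×(5.15 − 0.27) = 47.873 kPa.
Initial effective stress: σ'_0 = σ_v − u = 91.77 − 47.873 = 43.897 kPa.
Final effective stress: σ'_f = σ'_0 + Δσ = 43.897 + 68.3 = 112.2 kPa.
Normally consolidated clay, so the full stress increment lies on the virgin compression line:
S_c = C_c·H/(1+e₀)·log₁₀(σ'_f/σ'_0) = 0.2×5.3/(1+0.92)×log₁₀(112.2/43.897)
    = 0.55208 × 0.40756 = 0.225 m

S_c ≈ 225 mm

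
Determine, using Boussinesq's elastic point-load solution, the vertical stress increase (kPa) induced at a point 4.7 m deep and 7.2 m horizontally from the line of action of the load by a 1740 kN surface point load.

Boussinesq vertical stress below a point load on an elastic half-space:
Δσ_z = 3P/(2πz²) · [1 + (r/z)²]^(−5/2)
r/z = 7.2/4.7 = 1.5319; [1+(r/z)²]^(−5/2) = 0.048802.
Δσ_z = 3×1740/(2π×4.7²) × 0.048802 = 37.609 × 0.048802 = 1.835 kPa

Δσ_z ≈ 1.84 kPa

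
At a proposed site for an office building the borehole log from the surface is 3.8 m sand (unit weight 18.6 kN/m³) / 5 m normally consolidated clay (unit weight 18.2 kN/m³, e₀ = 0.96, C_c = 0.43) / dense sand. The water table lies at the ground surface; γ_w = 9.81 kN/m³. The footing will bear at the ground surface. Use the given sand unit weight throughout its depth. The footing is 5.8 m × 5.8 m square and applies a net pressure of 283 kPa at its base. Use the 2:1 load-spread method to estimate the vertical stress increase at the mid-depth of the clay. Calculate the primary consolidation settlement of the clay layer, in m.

Mid-depth of clay below the ground surface: z = 3.8 + 5/2 = 6.3 m.
Total vertical stress at mid-clay: σ_v = 18.6×3.8 + 18.2×2.5 = 116.18 kPa.
Pore pressure: u = 9.81×(6.3 − 0) = 61.803 kPa.
Initial effective stress: σ'_0 = σ_v − u = 116.18 − 61.803 = 54.377 kPa.
Stress increase at mid-clay by the 2:1 spreading method:
Δσ = qBL/((B+z)(L+z)) = 283×5.8×5.8/((5.8+6.3)(5.8+6.3)) = 65.024 kPa
Final effective stress: σ'_f = σ'_0 + Δσ = 54.377 + 65.024 = 119.4 kPa.
Normally consolidated clay, so the full stress increment lies on the virgin compression line:
S_c = C_c·H/(1+e₀)·log₁₀(σ'_f/σ'_0) = 0.43×5/(1+0.96)×log₁₀(119.4/54.377)
    = 1.0969 × 0.34159 = 0.3747 m

S_c ≈ 0.375 m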